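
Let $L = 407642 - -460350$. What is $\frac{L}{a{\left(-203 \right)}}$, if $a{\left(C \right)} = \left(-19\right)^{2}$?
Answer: $\frac{867992}{361} \approx 2404.4$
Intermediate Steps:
$a{\left(C \right)} = 361$
$L = 867992$ ($L = 407642 + 460350 = 867992$)
$\frac{L}{a{\left(-203 \right)}} = \frac{867992}{361}$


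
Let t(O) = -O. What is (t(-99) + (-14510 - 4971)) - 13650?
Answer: -33032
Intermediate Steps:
(t(-99) + (-14510 - 4971)) - 13650 = (-1*(-99) + (-14510 - 4971)) - 13650 = (99 - 19481) - 13650 = -19382 - 13650 = -33032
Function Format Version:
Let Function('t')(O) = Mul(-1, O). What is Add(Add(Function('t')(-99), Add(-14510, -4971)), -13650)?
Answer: -33032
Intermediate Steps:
Add(Add(Function('t')(-99), Add(-14510, -4971)), -13650) = Add(Add(Mul(-1, -99), Add(-14510, -4971)), -13650) = Add(Add(99, -19481), -13650) = Add(-19382, -13650) = -33032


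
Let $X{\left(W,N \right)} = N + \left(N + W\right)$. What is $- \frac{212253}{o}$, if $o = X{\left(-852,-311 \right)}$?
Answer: $\frac{212253}{1474} \approx 144.0$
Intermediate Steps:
$X{\left(W,N \right)} = W + 2 N$
$o = -1474$ ($o = -852 + 2 \left(-311\right) = -852 - 622 = -1474$)
$- \frac{212253}{o} = - \frac{212253}{-1474} = \left(-212253\right) \left(- \frac{1}{1474}\right) = \frac{212253}{1474}$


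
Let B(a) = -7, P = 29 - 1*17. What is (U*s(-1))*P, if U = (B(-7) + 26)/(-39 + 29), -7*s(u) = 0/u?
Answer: 0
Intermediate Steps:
P = 12 (P = 29 - 17 = 12)
s(u) = 0 (s(u) = -0/u = -1/7*0 = 0)
U = -19/10 (U = (-7 + 26)/(-39 + 29) = 19/(-10) = 19*(-1/10) = -19/10 ≈ -1.9000)
(U*s(-1))*P = -19/10*0*12 = 0*12 = 0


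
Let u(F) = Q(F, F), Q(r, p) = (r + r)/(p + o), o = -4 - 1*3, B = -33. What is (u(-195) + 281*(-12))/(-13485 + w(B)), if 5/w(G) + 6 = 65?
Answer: 20082243/80356610 ≈ 0.24991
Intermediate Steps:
w(G) = 5/59 (w(G) = 5/(-6 + 65) = 5/59)
o = -7 (o = -4 - 3 = -7)
Q(r, p) = 2*r/(-7 + p) (Q(r, p) = (r + r)/(p - 7) = (2*r)/(-7 + p) = 2*r/(-7 + p))
u(F) = 2*F/(-7 + F)
(u(-195) + 281*(-12))/(-13485 + w(B)) = (2*(-195)/(-7 - 195) + 281*(-12))/(-13485 + 5/59) = (2*(-195)/(-202) - 3372)/(-795610/59) = (2*(-195)*(-1/202) - 3372)*(-59/795610) = (195/101 - 3372)*(-59/795610) = -340377/101*(-59/795610) = 20082243/80356610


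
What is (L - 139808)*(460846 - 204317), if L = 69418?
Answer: -18057076310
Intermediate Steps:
(L - 139808)*(460846 - 204317) = (69418 - 139808)*(460846 - 204317) = -70390*256529 = -18057076310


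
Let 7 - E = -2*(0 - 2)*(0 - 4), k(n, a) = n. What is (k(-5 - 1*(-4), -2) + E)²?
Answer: 484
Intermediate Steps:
E = 23 (E = 7 - (-2)*(0 - 2)*(0 - 4) = 7 - (-2)*(-2*(-4)) = 7 - (-2)*8 = 7 - 1*(-16) = 7 + 16 = 23)
(k(-5 - 1*(-4), -2) + E)² = ((-5 - 1*(-4)) + 23)² = ((-5 + 4) + 23)² = (-1 + 23)² = 22² = 484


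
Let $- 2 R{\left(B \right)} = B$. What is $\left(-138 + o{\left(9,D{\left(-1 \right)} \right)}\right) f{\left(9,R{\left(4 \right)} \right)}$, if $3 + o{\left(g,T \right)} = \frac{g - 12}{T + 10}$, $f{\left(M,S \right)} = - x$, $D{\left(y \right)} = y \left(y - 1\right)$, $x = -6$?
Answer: $- \frac{1695}{2} \approx -847.5$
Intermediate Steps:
$D{\left(y \right)} = y \left(-1 + y\right)$
$R{\left(B \right)} = - \frac{B}{2}$
$f{\left(M,S \right)} = 6$ ($f{\left(M,S \right)} = \left(-1\right) \left(-6\right) = 6$)
$o{\left(g,T \right)} = -3 + \frac{-12 + g}{10 + T}$ ($o{\left(g,T \right)} = -3 + \frac{g - 12}{T + 10} = -3 + \frac{-12 + g}{10 + T}$)
$\left(-138 + o{\left(9,D{\left(-1 \right)} \right)}\right) f{\left(9,R{\left(4 \right)} \right)} = \left(-138 + \frac{-42 + 9 - 3 \left(- (-1 - 1)\right)}{10 - \left(-1 - 1\right)}\right) 6 = \left(-138 + \frac{-42 + 9 - 3 \left(\left(-1\right) \left(-2\right)\right)}{10 - -2}\right) 6 = \left(-138 + \frac{-42 + 9 - 6}{10 + 2}\right) 6 = \left(-138 + \frac{-42 + 9 - 6}{12}\right) 6 = \left(-138 + \frac{1}{12} \left(-39\right)\right) 6 = \left(-138 - \frac{13}{4}\right) 6 = \left(- \frac{565}{4}\right) 6 = - \frac{1695}{2}$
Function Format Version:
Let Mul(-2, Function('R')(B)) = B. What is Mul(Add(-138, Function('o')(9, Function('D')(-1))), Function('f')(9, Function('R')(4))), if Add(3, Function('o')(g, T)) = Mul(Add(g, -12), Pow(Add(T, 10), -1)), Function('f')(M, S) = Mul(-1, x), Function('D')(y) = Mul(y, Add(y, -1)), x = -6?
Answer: Rational(-1695, 2) ≈ -847.50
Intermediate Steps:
Function('D')(y) = Mul(y, Add(-1, y))
Function('R')(B) = Mul(Rational(-1, 2), B)
Function('f')(M, S) = 6 (Function('f')(M, S) = Mul(-1, -6) = 6)
Function('o')(g, T) = Add(-3, Mul(Pow(Add(10, T), -1), Add(-12, g))) (Function('o')(g, T) = Add(-3, Mul(Add(g, -12), Pow(Add(T, 10), -1))) = Add(-3, Mul(Add(-12, g), Pow(Add(10, T), -1))) = Add(-3, Mul(Pow(Add(10, T), -1), Add(-12, g))))
Mul(Add(-138, Function('o')(9, Function('D')(-1))), Function('f')(9, Function('R')(4))) = Mul(Add(-138, Mul(Pow(Add(10, Mul(-1, Add(-1, -1))), -1), Add(-42, 9, Mul(-3, Mul(-1, Add(-1, -1)))))), 6) = Mul(Add(-138, Mul(Pow(Add(10, Mul(-1, -2)), -1), Add(-42, 9, Mul(-3, Mul(-1, -2))))), 6) = Mul(Add(-138, Mul(Pow(Add(10, 2), -1), Add(-42, 9, Mul(-3, 2)))), 6) = Mul(Add(-138, Mul(Pow(12, -1), Add(-42, 9, -6))), 6) = Mul(Add(-138, Mul(Rational(1, 12), -39)), 6) = Mul(Add(-138, Rational(-13, 4)), 6) = Mul(Rational(-565, 4), 6) = Rational(-1695, 2)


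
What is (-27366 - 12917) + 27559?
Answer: -12724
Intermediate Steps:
(-27366 - 12917) + 27559 = -40283 + 27559 = -12724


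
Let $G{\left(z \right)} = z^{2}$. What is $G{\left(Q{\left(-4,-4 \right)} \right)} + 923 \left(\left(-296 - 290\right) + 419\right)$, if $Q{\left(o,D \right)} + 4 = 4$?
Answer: $-154141$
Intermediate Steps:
$Q{\left(o,D \right)} = 0$ ($Q{\left(o,D \right)} = -4 + 4 = 0$)
$G{\left(Q{\left(-4,-4 \right)} \right)} + 923 \left(\left(-296 - 290\right) + 419\right) = 0^{2} + 923 \left(\left(-296 - 290\right) + 419\right) = 0 + 923 \left(-586 + 419\right) = 0 + 923 \left(-167\right) = 0 - 154141 = -154141$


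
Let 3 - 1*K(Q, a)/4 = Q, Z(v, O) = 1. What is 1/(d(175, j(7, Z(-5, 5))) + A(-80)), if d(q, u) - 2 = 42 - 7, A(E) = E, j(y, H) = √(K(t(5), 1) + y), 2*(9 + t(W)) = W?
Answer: -1/43 ≈ -0.023256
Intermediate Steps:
t(W) = -9 + W/2
K(Q, a) = 12 - 4*Q
j(y, H) = √(38 + y) (j(y, H) = √((12 - 4*(-9 + (½)*5)) + y) = √((12 - 4*(-9 + 5/2)) + y) = √((12 - 4*(-13/2)) + y) = √((12 + 26) + y) = √(38 + y))
d(q, u) = 37 (d(q, u) = 2 + (42 - 7) = 2 + 35 = 37)
1/(d(175, j(7, Z(-5, 5))) + A(-80)) = 1/(37 - 80) = 1/(-43) = -1/43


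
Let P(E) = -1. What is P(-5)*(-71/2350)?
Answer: 71/2350 ≈ 0.030213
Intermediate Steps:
P(-5)*(-71/2350) = -(-71)/2350 = -1*(-71/2350) = 71/2350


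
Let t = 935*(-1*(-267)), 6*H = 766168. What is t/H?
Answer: 748935/383084 ≈ 1.9550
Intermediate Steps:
H = 383084/3 (H = (1/6)*766168 = 383084/3 ≈ 1.2769e+5)
t = 249645 (t = 935*267 = 249645)
t/H = 249645/(383084/3) = 249645*(3/383084) = 748935/383084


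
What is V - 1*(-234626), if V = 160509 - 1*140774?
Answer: 254361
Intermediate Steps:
V = 19735 (V = 160509 - 140774 = 19735)
V - 1*(-234626) = 19735 - 1*(-234626) = 19735 + 234626 = 254361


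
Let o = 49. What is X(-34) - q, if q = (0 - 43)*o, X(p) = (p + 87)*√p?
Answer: 2107 + 53*I*√34 ≈ 2107.0 + 309.04*I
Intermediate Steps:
X(p) = √p*(87 + p) (X(p) = (87 + p)*√p = √p*(87 + p))
q = -2107 (q = (0 - 43)*49 = -43*49 = -2107)
X(-34) - q = √(-34)*(87 - 34) - 1*(-2107) = (I*√34)*53 + 2107 = 53*I*√34 + 2107 = 2107 + 53*I*√34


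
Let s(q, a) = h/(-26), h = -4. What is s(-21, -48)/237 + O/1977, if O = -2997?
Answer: -3076601/2030379 ≈ -1.5153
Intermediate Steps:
s(q, a) = 2/13 (s(q, a) = -4/(-26) = -4*(-1/26) = 2/13)
s(-21, -48)/237 + O/1977 = (2/13)/237 - 2997/1977 = (2/13)*(1/237) - 2997*1/1977 = 2/3081 - 999/659 = -3076601/2030379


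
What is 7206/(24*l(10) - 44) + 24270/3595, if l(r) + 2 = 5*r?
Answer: 5279673/398326 ≈ 13.255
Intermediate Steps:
l(r) = -2 + 5*r
7206/(24*l(10) - 44) + 24270/3595 = 7206/(24*(-2 + 5*10) - 44) + 24270/3595 = 7206/(24*(-2 + 50) - 44) + 24270*(1/3595) = 7206/(24*48 - 44) + 4854/719 = 7206/(1152 - 44) + 4854/719 = 7206/1108 + 4854/719 = 7206*(1/1108) + 4854/719 = 3603/554 + 4854/719 = 5279673/398326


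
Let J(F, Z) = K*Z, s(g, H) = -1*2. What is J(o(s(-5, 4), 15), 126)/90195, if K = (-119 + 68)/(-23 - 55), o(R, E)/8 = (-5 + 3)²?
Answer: 51/55835 ≈ 0.00091341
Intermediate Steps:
s(g, H) = -2
o(R, E) = 32 (o(R, E) = 8*(-5 + 3)² = 8*(-2)² = 8*4 = 32)
K = 17/26 (K = -51/(-78) = -51*(-1/78) = 17/26 ≈ 0.65385)
J(F, Z) = 17*Z/26
J(o(s(-5, 4), 15), 126)/90195 = ((17/26)*126)/90195 = (1071/13)*(1/90195) = 51/55835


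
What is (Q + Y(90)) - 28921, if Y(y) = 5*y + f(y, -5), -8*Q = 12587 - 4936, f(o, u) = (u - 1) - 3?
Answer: -235491/8 ≈ -29436.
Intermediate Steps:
f(o, u) = -4 + u (f(o, u) = (-1 + u) - 3 = -4 + u)
Q = -7651/8 (Q = -(12587 - 4936)/8 = -1/8*7651 = -7651/8 ≈ -956.38)
Y(y) = -9 + 5*y (Y(y) = 5*y + (-4 - 5) = 5*y - 9 = -9 + 5*y)
(Q + Y(90)) - 28921 = (-7651/8 + (-9 + 5*90)) - 28921 = (-7651/8 + (-9 + 450)) - 28921 = (-7651/8 + 441) - 28921 = -4123/8 - 28921 = -235491/8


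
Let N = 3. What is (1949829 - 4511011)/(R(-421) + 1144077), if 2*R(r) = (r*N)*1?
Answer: -5122364/2286891 ≈ -2.2399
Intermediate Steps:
R(r) = 3*r/2 (R(r) = ((r*3)*1)/2 = ((3*r)*1)/2 = (3*r)/2 = 3*r/2)
(1949829 - 4511011)/(R(-421) + 1144077) = (1949829 - 4511011)/((3/2)*(-421) + 1144077) = -2561182/(-1263/2 + 1144077) = -2561182/2286891/2 = -2561182*2/2286891 = -5122364/2286891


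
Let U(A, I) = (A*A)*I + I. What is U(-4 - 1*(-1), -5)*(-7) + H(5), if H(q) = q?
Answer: 355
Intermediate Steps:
U(A, I) = I + I*A**2 (U(A, I) = A**2*I + I = I*A**2 + I = I + I*A**2)
U(-4 - 1*(-1), -5)*(-7) + H(5) = -5*(1 + (-4 - 1*(-1))**2)*(-7) + 5 = -5*(1 + (-4 + 1)**2)*(-7) + 5 = -5*(1 + (-3)**2)*(-7) + 5 = -5*(1 + 9)*(-7) + 5 = -5*10*(-7) + 5 = -50*(-7) + 5 = 350 + 5 = 355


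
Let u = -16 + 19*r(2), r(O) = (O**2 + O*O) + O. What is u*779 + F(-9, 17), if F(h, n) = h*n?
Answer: 135393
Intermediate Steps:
r(O) = O + 2*O**2 (r(O) = (O**2 + O**2) + O = 2*O**2 + O = O + 2*O**2)
u = 174 (u = -16 + 19*(2*(1 + 2*2)) = -16 + 19*(2*(1 + 4)) = -16 + 19*(2*5) = -16 + 19*10 = -16 + 190 = 174)
u*779 + F(-9, 17) = 174*779 - 9*17 = 135546 - 153 = 135393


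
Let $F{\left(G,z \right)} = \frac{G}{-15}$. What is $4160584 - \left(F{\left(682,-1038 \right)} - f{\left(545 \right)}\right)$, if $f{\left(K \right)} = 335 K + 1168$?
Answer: $\frac{65165587}{15} \approx 4.3444 \cdot 10^{6}$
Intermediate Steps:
$F{\left(G,z \right)} = - \frac{G}{15}$ ($F{\left(G,z \right)} = G \left(- \frac{1}{15}\right) = - \frac{G}{15}$)
$f{\left(K \right)} = 1168 + 335 K$
$4160584 - \left(F{\left(682,-1038 \right)} - f{\left(545 \right)}\right) = 4160584 - \left(\left(- \frac{1}{15}\right) 682 - \left(1168 + 335 \cdot 545\right)\right) = 4160584 - \left(- \frac{682}{15} - \left(1168 + 182575\right)\right) = 4160584 - \left(- \frac{682}{15} - 183743\right) = 4160584 - - \frac{2756827}{15} = 4160584 + \frac{2756827}{15} = \frac{65165587}{15}$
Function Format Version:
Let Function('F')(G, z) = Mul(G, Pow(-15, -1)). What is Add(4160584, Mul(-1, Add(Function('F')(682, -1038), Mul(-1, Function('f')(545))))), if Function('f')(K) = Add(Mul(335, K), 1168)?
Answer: Rational(65165587, 15) ≈ 4.3444e+6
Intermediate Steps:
Function('F')(G, z) = Mul(Rational(-1, 15), G) (Function('F')(G, z) = Mul(G, Rational(-1, 15)) = Mul(Rational(-1, 15), G))
Function('f')(K) = Add(1168, Mul(335, K))
Add(4160584, Mul(-1, Add(Function('F')(682, -1038), Mul(-1, Function('f')(545))))) = Add(4160584, Mul(-1, Add(Mul(Rational(-1, 15), 682), Mul(-1, Add(1168, Mul(335, 545)))))) = Add(4160584, Mul(-1, Add(Rational(-682, 15), Mul(-1, Add(1168, 182575))))) = Add(4160584, Mul(-1, Add(Rational(-682, 15), Mul(-1, 183743)))) = Add(4160584, Mul(-1, Add(Rational(-682, 15), -183743))) = Add(4160584, Mul(-1, Rational(-2756827, 15))) = Add(4160584, Rational(2756827, 15)) = Rational(65165587, 15)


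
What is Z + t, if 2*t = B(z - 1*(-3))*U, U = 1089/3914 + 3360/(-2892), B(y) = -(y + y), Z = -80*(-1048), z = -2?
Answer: 79084925631/943274 ≈ 83841.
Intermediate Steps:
Z = 83840
B(y) = -2*y
U = -833471/943274 (U = 1089*(1/3914) + 3360*(-1/2892) = 1089/3914 - 280/241 = -833471/943274 ≈ -0.88359)
t = 833471/943274 (t = (-2*(-2 - 1*(-3))*(-833471/943274))/2 = (-2*(-2 + 3)*(-833471/943274))/2 = (-2*1*(-833471/943274))/2 = (-2*(-833471/943274))/2 = (½)*(833471/471637) = 833471/943274 ≈ 0.88359)
Z + t = 83840 + 833471/943274 = 79084925631/943274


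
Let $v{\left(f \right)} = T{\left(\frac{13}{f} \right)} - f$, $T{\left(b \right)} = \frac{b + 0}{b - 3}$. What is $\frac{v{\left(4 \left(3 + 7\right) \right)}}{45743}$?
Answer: $- \frac{4293}{4894501} \approx -0.00087711$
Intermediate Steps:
$T{\left(b \right)} = \frac{b}{-3 + b}$
$v{\left(f \right)} = - f + \frac{13}{f \left(-3 + \frac{13}{f}\right)}$ ($v{\left(f \right)} = \frac{13 \frac{1}{f}}{-3 + \frac{13}{f}} - f = \frac{13}{f \left(-3 + \frac{13}{f}\right)} - f = - f + \frac{13}{f \left(-3 + \frac{13}{f}\right)}$)
$\frac{v{\left(4 \left(3 + 7\right) \right)}}{45743} = \frac{\frac{1}{-13 + 3 \cdot 4 \left(3 + 7\right)} \left(-13 - 4 \left(3 + 7\right) \left(-13 + 3 \cdot 4 \left(3 + 7\right)\right)\right)}{45743} = \frac{-13 - 4 \cdot 10 \left(-13 + 3 \cdot 4 \cdot 10\right)}{-13 + 3 \cdot 4 \cdot 10} \cdot \frac{1}{45743} = \frac{-13 - 40 \left(-13 + 3 \cdot 40\right)}{-13 + 3 \cdot 40} \cdot \frac{1}{45743} = \frac{-13 - 40 \left(-13 + 120\right)}{-13 + 120} \cdot \frac{1}{45743} = \frac{-13 - 40 \cdot 107}{107} \cdot \frac{1}{45743} = \frac{-13 - 4280}{107} \cdot \frac{1}{45743} = \frac{1}{107} \left(-4293\right) \frac{1}{45743} = \left(- \frac{4293}{107}\right) \frac{1}{45743} = - \frac{4293}{4894501}$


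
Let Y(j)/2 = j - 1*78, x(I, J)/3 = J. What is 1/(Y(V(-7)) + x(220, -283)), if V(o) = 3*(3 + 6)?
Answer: -1/951 ≈ -0.0010515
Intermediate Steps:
x(I, J) = 3*J
V(o) = 27 (V(o) = 3*9 = 27)
Y(j) = -156 + 2*j (Y(j) = 2*(j - 1*78) = 2*(j - 78) = 2*(-78 + j) = -156 + 2*j)
1/(Y(V(-7)) + x(220, -283)) = 1/((-156 + 2*27) + 3*(-283)) = 1/((-156 + 54) - 849) = 1/(-102 - 849) = 1/(-951) = -1/951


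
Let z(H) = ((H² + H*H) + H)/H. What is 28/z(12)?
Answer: 28/25 ≈ 1.1200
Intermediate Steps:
z(H) = (H + 2*H²)/H (z(H) = ((H² + H²) + H)/H = (2*H² + H)/H = (H + 2*H²)/H)
28/z(12) = 28/(1 + 2*12) = 28/(1 + 24) = 28/25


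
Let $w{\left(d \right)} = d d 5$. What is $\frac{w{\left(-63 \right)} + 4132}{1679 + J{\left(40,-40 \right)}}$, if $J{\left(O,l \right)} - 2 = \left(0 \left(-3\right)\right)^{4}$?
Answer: $\frac{23977}{1681} \approx 14.264$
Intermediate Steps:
$J{\left(O,l \right)} = 2$ ($J{\left(O,l \right)} = 2 + \left(0 \left(-3\right)\right)^{4} = 2 + 0^{4} = 2 + 0 = 2$)
$w{\left(d \right)} = 5 d^{2}$ ($w{\left(d \right)} = d^{2} \cdot 5 = 5 d^{2}$)
$\frac{w{\left(-63 \right)} + 4132}{1679 + J{\left(40,-40 \right)}} = \frac{5 \left(-63\right)^{2} + 4132}{1679 + 2} = \frac{5 \cdot 3969 + 4132}{1681} = \left(19845 + 4132\right) \frac{1}{1681} = 23977 \cdot \frac{1}{1681} = \frac{23977}{1681}$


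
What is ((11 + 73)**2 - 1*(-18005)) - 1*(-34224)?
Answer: 59285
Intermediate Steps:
((11 + 73)**2 - 1*(-18005)) - 1*(-34224) = (84**2 + 18005) + 34224 = (7056 + 18005) + 34224 = 25061 + 34224 = 59285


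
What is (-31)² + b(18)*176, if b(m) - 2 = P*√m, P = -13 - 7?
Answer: 1313 - 10560*√2 ≈ -13621.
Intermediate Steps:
P = -20
b(m) = 2 - 20*√m
(-31)² + b(18)*176 = (-31)² + (2 - 60*√2)*176 = 961 + (2 - 60*√2)*176 = 961 + (352 - 10560*√2) = 1313 - 10560*√2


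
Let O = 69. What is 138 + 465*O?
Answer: 32223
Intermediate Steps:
138 + 465*O = 138 + 465*69 = 138 + 32085 = 32223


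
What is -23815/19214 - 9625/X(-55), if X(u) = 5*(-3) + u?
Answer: 1309055/9607 ≈ 136.26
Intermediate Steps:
X(u) = -15 + u
-23815/19214 - 9625/X(-55) = -23815/19214 - 9625/(-15 - 55) = -23815*1/19214 - 9625/(-70) = -23815/19214 - 9625*(-1/70) = -23815/19214 + 275/2 = 1309055/9607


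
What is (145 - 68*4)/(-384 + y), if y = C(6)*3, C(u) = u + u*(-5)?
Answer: 127/456 ≈ 0.27851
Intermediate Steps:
C(u) = -4*u (C(u) = u - 5*u = -4*u)
y = -72 (y = -4*6*3 = -24*3 = -72)
(145 - 68*4)/(-384 + y) = (145 - 68*4)/(-384 - 72) = (145 - 272)/(-456) = -127*(-1/456) = 127/456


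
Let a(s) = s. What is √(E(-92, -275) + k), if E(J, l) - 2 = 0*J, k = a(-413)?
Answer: I*√411 ≈ 20.273*I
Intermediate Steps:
k = -413
E(J, l) = 2 (E(J, l) = 2 + 0*J = 2 + 0 = 2)
√(E(-92, -275) + k) = √(2 - 413) = √(-411) = I*√411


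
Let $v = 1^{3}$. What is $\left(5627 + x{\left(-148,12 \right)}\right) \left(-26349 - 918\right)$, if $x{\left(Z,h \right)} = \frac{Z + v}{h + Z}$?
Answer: $- \frac{20870679873}{136} \approx -1.5346 \cdot 10^{8}$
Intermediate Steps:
$v = 1$
$x{\left(Z,h \right)} = \frac{1 + Z}{Z + h}$ ($x{\left(Z,h \right)} = \frac{Z + 1}{h + Z} = \frac{1 + Z}{Z + h}$)
$\left(5627 + x{\left(-148,12 \right)}\right) \left(-26349 - 918\right) = \left(5627 + \frac{1 - 148}{-148 + 12}\right) \left(-26349 - 918\right) = \left(5627 + \frac{1}{-136} \left(-147\right)\right) \left(-26349 + \left(-2989 + 2071\right)\right) = \left(5627 - - \frac{147}{136}\right) \left(-26349 - 918\right) = \left(5627 + \frac{147}{136}\right) \left(-27267\right) = \frac{765419}{136} \left(-27267\right) = - \frac{20870679873}{136}$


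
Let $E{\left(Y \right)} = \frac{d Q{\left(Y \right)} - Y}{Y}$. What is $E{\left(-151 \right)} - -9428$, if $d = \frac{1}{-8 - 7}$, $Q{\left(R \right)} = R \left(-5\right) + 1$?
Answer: $\frac{7117637}{755} \approx 9427.3$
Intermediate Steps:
$Q{\left(R \right)} = 1 - 5 R$ ($Q{\left(R \right)} = - 5 R + 1 = 1 - 5 R$)
$d = - \frac{1}{15}$ ($d = \frac{1}{-15} = - \frac{1}{15} \approx -0.066667$)
$E{\left(Y \right)} = \frac{- \frac{1}{15} - \frac{2 Y}{3}}{Y}$ ($E{\left(Y \right)} = \frac{- \frac{1 - 5 Y}{15} - Y}{Y} = \frac{\left(- \frac{1}{15} + \frac{Y}{3}\right) - Y}{Y} = \frac{- \frac{1}{15} - \frac{2 Y}{3}}{Y}$)
$E{\left(-151 \right)} - -9428 = \frac{-1 - -1510}{15 \left(-151\right)} - -9428 = \frac{1}{15} \left(- \frac{1}{151}\right) \left(-1 + 1510\right) + 9428 = \frac{1}{15} \left(- \frac{1}{151}\right) 1509 + 9428 = - \frac{503}{755} + 9428 = \frac{7117637}{755}$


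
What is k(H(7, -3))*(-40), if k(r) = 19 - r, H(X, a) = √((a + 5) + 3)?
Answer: -760 + 40*√5 ≈ -670.56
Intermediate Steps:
H(X, a) = √(8 + a) (H(X, a) = √((5 + a) + 3) = √(8 + a))
k(H(7, -3))*(-40) = (19 - √(8 - 3))*(-40) = (19 - √5)*(-40) = -760 + 40*√5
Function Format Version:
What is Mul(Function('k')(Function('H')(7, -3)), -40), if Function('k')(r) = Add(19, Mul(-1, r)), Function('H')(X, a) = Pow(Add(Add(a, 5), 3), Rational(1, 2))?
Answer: Add(-760, Mul(40, Pow(5, Rational(1, 2)))) ≈ -670.56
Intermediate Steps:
Function('H')(X, a) = Pow(Add(8, a), Rational(1, 2)) (Function('H')(X, a) = Pow(Add(Add(5, a), 3), Rational(1, 2)) = Pow(Add(8, a), Rational(1, 2)))
Mul(Function('k')(Function('H')(7, -3)), -40) = Mul(Add(19, Mul(-1, Pow(Add(8, -3), Rational(1, 2)))), -40) = Mul(Add(19, Mul(-1, Pow(5, Rational(1, 2)))), -40) = Add(-760, Mul(40, Pow(5, Rational(1, 2))))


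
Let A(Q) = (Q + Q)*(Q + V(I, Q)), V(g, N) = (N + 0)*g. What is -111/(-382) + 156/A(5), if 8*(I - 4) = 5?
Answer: 121081/143250 ≈ 0.84524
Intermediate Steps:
I = 37/8 (I = 4 + (⅛)*5 = 4 + 5/8 = 37/8 ≈ 4.6250)
V(g, N) = N*g
A(Q) = 45*Q²/4 (A(Q) = (Q + Q)*(Q + Q*(37/8)) = (2*Q)*(Q + 37*Q/8) = (2*Q)*(45*Q/8) = 45*Q²/4)
-111/(-382) + 156/A(5) = -111/(-382) + 156/(((45/4)*5²)) = -111*(-1/382) + 156/(((45/4)*25)) = 111/382 + 156/(1125/4) = 111/382 + 156*(4/1125) = 111/382 + 208/375 = 121081/143250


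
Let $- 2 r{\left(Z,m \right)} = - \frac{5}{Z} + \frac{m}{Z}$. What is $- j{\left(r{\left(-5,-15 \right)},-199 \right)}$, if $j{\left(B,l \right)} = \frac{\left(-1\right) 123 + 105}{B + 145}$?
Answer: $\frac{18}{143} \approx 0.12587$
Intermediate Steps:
$r{\left(Z,m \right)} = \frac{5}{2 Z} - \frac{m}{2 Z}$ ($r{\left(Z,m \right)} = - \frac{- \frac{5}{Z} + \frac{m}{Z}}{2} = \frac{5}{2 Z} - \frac{m}{2 Z}$)
$j{\left(B,l \right)} = - \frac{18}{145 + B}$ ($j{\left(B,l \right)} = \frac{-123 + 105}{145 + B} = - \frac{18}{145 + B}$)
$- j{\left(r{\left(-5,-15 \right)},-199 \right)} = - \frac{-18}{145 + \frac{5 - -15}{2 \left(-5\right)}} = - \frac{-18}{145 + \frac{1}{2} \left(- \frac{1}{5}\right) \left(5 + 15\right)} = - \frac{-18}{145 + \frac{1}{2} \left(- \frac{1}{5}\right) 20} = - \frac{-18}{145 - 2} = - \frac{-18}{143} = \left(-1\right) \left(- \frac{18}{143}\right) = \frac{18}{143}$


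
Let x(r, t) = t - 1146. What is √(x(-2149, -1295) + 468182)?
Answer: 3*√51749 ≈ 682.45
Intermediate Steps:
x(r, t) = -1146 + t
√(x(-2149, -1295) + 468182) = √((-1146 - 1295) + 468182) = √(-2441 + 468182) = √465741 = 3*√51749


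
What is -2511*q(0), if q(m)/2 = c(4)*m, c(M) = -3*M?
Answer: 0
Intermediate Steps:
q(m) = -24*m (q(m) = 2*((-3*4)*m) = 2*(-12*m) = -24*m)
-2511*q(0) = -(-60264)*0 = -2511*0 = 0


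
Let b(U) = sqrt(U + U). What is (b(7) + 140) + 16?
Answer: 156 + sqrt(14) ≈ 159.74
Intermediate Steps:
b(U) = sqrt(2)*sqrt(U) (b(U) = sqrt(2*U) = sqrt(2)*sqrt(U))
(b(7) + 140) + 16 = (sqrt(2)*sqrt(7) + 140) + 16 = (sqrt(14) + 140) + 16 = (140 + sqrt(14)) + 16 = 156 + sqrt(14)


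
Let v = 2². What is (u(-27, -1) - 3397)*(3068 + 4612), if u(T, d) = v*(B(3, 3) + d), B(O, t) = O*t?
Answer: -25843200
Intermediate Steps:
v = 4
u(T, d) = 36 + 4*d (u(T, d) = 4*(3*3 + d) = 4*(9 + d) = 36 + 4*d)
(u(-27, -1) - 3397)*(3068 + 4612) = ((36 + 4*(-1)) - 3397)*(3068 + 4612) = ((36 - 4) - 3397)*7680 = (32 - 3397)*7680 = -3365*7680 = -25843200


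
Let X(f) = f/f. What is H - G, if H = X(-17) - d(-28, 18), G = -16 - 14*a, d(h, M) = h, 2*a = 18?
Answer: 171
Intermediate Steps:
a = 9 (a = (½)*18 = 9)
X(f) = 1
G = -142 (G = -16 - 14*9 = -16 - 126 = -142)
H = 29 (H = 1 - 1*(-28) = 1 + 28 = 29)
H - G = 29 - 1*(-142) = 29 + 142 = 171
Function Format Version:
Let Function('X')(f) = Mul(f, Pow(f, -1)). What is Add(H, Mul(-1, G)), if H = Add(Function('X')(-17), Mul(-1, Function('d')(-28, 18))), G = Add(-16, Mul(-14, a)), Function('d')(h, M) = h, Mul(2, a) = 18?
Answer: 171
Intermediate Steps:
a = 9 (a = Mul(Rational(1, 2), 18) = 9)
Function('X')(f) = 1
G = -142 (G = Add(-16, Mul(-14, 9)) = Add(-16, -126) = -142)
H = 29 (H = Add(1, Mul(-1, -28)) = Add(1, 28) = 29)
Add(H, Mul(-1, G)) = Add(29, Mul(-1, -142)) = Add(29, 142) = 171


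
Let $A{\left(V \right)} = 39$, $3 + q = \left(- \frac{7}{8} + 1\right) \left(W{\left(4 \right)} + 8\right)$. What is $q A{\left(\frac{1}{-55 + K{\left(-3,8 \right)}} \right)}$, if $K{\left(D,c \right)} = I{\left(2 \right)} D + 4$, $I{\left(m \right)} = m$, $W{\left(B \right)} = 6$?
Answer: $- \frac{195}{4} \approx -48.75$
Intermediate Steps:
$K{\left(D,c \right)} = 4 + 2 D$ ($K{\left(D,c \right)} = 2 D + 4 = 4 + 2 D$)
$q = - \frac{5}{4}$ ($q = -3 + \left(- \frac{7}{8} + 1\right) \left(6 + 8\right) = -3 + \left(\left(-7\right) \frac{1}{8} + 1\right) 14 = -3 + \left(- \frac{7}{8} + 1\right) 14 = -3 + \frac{1}{8} \cdot 14 = -3 + \frac{7}{4} = - \frac{5}{4} \approx -1.25$)
$q A{\left(\frac{1}{-55 + K{\left(-3,8 \right)}} \right)} = \left(- \frac{5}{4}\right) 39 = - \frac{195}{4}$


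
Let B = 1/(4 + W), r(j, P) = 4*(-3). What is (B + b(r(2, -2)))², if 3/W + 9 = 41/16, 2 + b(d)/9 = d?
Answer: 2094069121/132496 ≈ 15805.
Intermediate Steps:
r(j, P) = -12
b(d) = -18 + 9*d
W = -48/103 (W = 3/(-9 + 41/16) = 3/(-103/16) = 3*(-16/103) = -48/103 ≈ -0.46602)
B = 103/364 (B = 1/(4 - 48/103) = 1/(364/103) = 103/364 ≈ 0.28297)
(B + b(r(2, -2)))² = (103/364 + (-18 + 9*(-12)))² = (103/364 + (-18 - 108))² = (103/364 - 126)² = (-45761/364)² = 2094069121/132496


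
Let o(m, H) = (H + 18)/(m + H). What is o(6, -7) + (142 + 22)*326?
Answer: 53453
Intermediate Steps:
o(m, H) = (18 + H)/(H + m)
o(6, -7) + (142 + 22)*326 = (18 - 7)/(-7 + 6) + (142 + 22)*326 = 11/(-1) + 164*326 = -1*11 + 53464 = -11 + 53464 = 53453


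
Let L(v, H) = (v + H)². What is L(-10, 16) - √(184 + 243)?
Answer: 36 - √427 ≈ 15.336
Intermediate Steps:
L(v, H) = (H + v)²
L(-10, 16) - √(184 + 243) = (16 - 10)² - √(184 + 243) = 6² - √427 = 36 - √427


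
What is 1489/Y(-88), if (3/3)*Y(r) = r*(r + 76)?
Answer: 1489/1056 ≈ 1.4100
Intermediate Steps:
Y(r) = r*(76 + r) (Y(r) = r*(r + 76) = r*(76 + r))
1489/Y(-88) = 1489/((-88*(76 - 88))) = 1489/((-88*(-12))) = 1489/1056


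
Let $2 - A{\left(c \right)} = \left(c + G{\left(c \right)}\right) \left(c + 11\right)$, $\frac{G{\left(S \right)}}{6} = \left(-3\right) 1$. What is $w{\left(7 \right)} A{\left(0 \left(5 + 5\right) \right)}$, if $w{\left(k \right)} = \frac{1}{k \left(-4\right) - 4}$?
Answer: $- \frac{25}{4} \approx -6.25$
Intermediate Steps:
$G{\left(S \right)} = -18$ ($G{\left(S \right)} = 6 \left(\left(-3\right) 1\right) = 6 \left(-3\right) = -18$)
$A{\left(c \right)} = 2 - \left(-18 + c\right) \left(11 + c\right)$ ($A{\left(c \right)} = 2 - \left(c - 18\right) \left(c + 11\right) = 2 - \left(-18 + c\right) \left(11 + c\right)$)
$w{\left(k \right)} = \frac{1}{-4 - 4 k}$ ($w{\left(k \right)} = \frac{1}{- 4 k - 4} = \frac{1}{-4 - 4 k}$)
$w{\left(7 \right)} A{\left(0 \left(5 + 5\right) \right)} = - \frac{1}{4 + 4 \cdot 7} \left(200 - \left(0 \left(5 + 5\right)\right)^{2} + 7 \cdot 0 \left(5 + 5\right)\right) = - \frac{1}{4 + 28} \left(200 - \left(0 \cdot 10\right)^{2} + 7 \cdot 0 \cdot 10\right) = - \frac{1}{32} \left(200 - 0^{2} + 7 \cdot 0\right) = \left(-1\right) \frac{1}{32} \left(200 - 0 + 0\right) = - \frac{200 + 0 + 0}{32} = \left(- \frac{1}{32}\right) 200 = - \frac{25}{4}$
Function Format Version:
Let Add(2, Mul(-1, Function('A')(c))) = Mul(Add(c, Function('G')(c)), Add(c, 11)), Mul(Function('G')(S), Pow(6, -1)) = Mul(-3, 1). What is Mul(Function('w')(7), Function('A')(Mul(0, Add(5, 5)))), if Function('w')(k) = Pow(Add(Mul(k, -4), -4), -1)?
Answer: Rational(-25, 4) ≈ -6.2500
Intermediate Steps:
Function('G')(S) = -18 (Function('G')(S) = Mul(6, Mul(-3, 1)) = Mul(6, -3) = -18)
Function('A')(c) = Add(2, Mul(-1, Add(-18, c), Add(11, c))) (Function('A')(c) = Add(2, Mul(-1, Mul(Add(c, -18), Add(c, 11)))) = Add(2, Mul(-1, Mul(Add(-18, c), Add(11, c)))) = Add(2, Mul(-1, Add(-18, c), Add(11, c))))
Function('w')(k) = Pow(Add(-4, Mul(-4, k)), -1) (Function('w')(k) = Pow(Add(Mul(-4, k), -4), -1) = Pow(Add(-4, Mul(-4, k)), -1))
Mul(Function('w')(7), Function('A')(Mul(0, Add(5, 5)))) = Mul(Mul(-1, Pow(Add(4, Mul(4, 7)), -1)), Add(200, Mul(-1, Pow(Mul(0, Add(5, 5)), 2)), Mul(7, Mul(0, Add(5, 5))))) = Mul(Mul(-1, Pow(Add(4, 28), -1)), Add(200, Mul(-1, Pow(Mul(0, 10), 2)), Mul(7, Mul(0, 10)))) = Mul(Mul(-1, Pow(32, -1)), Add(200, Mul(-1, Pow(0, 2)), Mul(7, 0))) = Mul(Mul(-1, Rational(1, 32)), Add(200, Mul(-1, 0), 0)) = Mul(Rational(-1, 32), Add(200, 0, 0)) = Mul(Rational(-1, 32), 200) = Rational(-25, 4)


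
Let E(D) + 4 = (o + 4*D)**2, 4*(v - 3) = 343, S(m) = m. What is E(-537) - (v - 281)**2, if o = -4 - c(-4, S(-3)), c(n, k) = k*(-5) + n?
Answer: 74265679/16 ≈ 4.6416e+6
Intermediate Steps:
v = 355/4 (v = 3 + (1/4)*343 = 3 + 343/4 = 355/4 ≈ 88.750)
c(n, k) = n - 5*k (c(n, k) = -5*k + n = n - 5*k)
o = -15 (o = -4 - (-4 - 5*(-3)) = -4 - (-4 + 15) = -4 - 1*11 = -4 - 11 = -15)
E(D) = -4 + (-15 + 4*D)**2
E(-537) - (v - 281)**2 = (-4 + (-15 + 4*(-537))**2) - (355/4 - 281)**2 = (-4 + (-15 - 2148)**2) - (-769/4)**2 = (-4 + (-2163)**2) - 1*591361/16 = (-4 + 4678569) - 591361/16 = 4678565 - 591361/16 = 74265679/16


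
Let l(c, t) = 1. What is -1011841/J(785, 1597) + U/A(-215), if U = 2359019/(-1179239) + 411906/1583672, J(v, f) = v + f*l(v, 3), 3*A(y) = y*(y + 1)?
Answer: -21735603503745920357861/51168309759123239640 ≈ -424.79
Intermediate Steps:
A(y) = y*(1 + y)/3 (A(y) = (y*(y + 1))/3 = (y*(1 + y))/3 = y*(1 + y)/3)
J(v, f) = f + v (J(v, f) = v + f*1 = v + f = f + v)
U = -1625088359117/933763892804 (U = 2359019*(-1/1179239) + 411906*(1/1583672) = -2359019/1179239 + 205953/791836 = -1625088359117/933763892804 ≈ -1.7404)
-1011841/J(785, 1597) + U/A(-215) = -1011841/(1597 + 785) - 1625088359117*(-3/(215*(1 - 215)))/933763892804 = -1011841/2382 - 1625088359117/(933763892804*((1/3)*(-215)*(-214))) = -1011841*1/2382 - 1625088359117/(933763892804*46010/3) = -1011841/2382 - 1625088359117/933763892804*3/46010 = -1011841/2382 - 4875265077351/42962476707912040 = -21735603503745920357861/51168309759123239640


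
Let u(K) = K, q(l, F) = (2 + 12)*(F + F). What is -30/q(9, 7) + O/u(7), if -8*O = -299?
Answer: 2033/392 ≈ 5.1862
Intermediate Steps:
O = 299/8 (O = -1/8*(-299) = 299/8 ≈ 37.375)
q(l, F) = 28*F (q(l, F) = 14*(2*F) = 28*F)
-30/q(9, 7) + O/u(7) = -30/(28*7) + (299/8)/7 = -30/196 + (299/8)*(1/7) = -30*1/196 + 299/56 = -15/98 + 299/56 = 2033/392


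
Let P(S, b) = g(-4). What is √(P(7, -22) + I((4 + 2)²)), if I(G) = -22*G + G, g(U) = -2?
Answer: I*√758 ≈ 27.532*I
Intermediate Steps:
P(S, b) = -2
I(G) = -21*G
√(P(7, -22) + I((4 + 2)²)) = √(-2 - 21*(4 + 2)²) = √(-2 - 21*6²) = √(-2 - 21*36) = √(-2 - 756) = √(-758) = I*√758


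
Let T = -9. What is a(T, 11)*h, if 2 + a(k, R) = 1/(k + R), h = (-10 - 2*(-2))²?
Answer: -54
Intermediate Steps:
h = 36 (h = (-10 + 4)² = (-6)² = 36)
a(k, R) = -2 + 1/(R + k) (a(k, R) = -2 + 1/(k + R) = -2 + 1/(R + k))
a(T, 11)*h = ((1 - 2*11 - 2*(-9))/(11 - 9))*36 = ((1 - 22 + 18)/2)*36 = ((½)*(-3))*36 = -3/2*36 = -54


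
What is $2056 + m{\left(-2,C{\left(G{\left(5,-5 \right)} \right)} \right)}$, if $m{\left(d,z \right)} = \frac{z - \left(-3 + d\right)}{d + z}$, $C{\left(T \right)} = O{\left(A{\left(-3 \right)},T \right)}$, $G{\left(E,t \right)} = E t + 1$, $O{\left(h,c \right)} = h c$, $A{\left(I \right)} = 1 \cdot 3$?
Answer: $\frac{152211}{74} \approx 2056.9$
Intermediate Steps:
$A{\left(I \right)} = 3$
$O{\left(h,c \right)} = c h$
$G{\left(E,t \right)} = 1 + E t$
$C{\left(T \right)} = 3 T$ ($C{\left(T \right)} = T 3 = 3 T$)
$m{\left(d,z \right)} = \frac{3 + z - d}{d + z}$
$2056 + m{\left(-2,C{\left(G{\left(5,-5 \right)} \right)} \right)} = 2056 + \frac{3 + 3 \left(1 + 5 \left(-5\right)\right) - -2}{-2 + 3 \left(1 + 5 \left(-5\right)\right)} = 2056 + \frac{3 + 3 \left(1 - 25\right) + 2}{-2 + 3 \left(1 - 25\right)} = 2056 + \frac{3 + 3 \left(-24\right) + 2}{-2 + 3 \left(-24\right)} = 2056 + \frac{3 - 72 + 2}{-2 - 72} = 2056 + \frac{1}{-74} \left(-67\right) = 2056 - - \frac{67}{74} = 2056 + \frac{67}{74} = \frac{152211}{74}$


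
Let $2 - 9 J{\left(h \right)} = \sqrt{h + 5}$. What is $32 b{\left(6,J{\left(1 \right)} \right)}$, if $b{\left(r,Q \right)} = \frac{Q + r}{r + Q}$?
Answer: $32$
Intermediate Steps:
$J{\left(h \right)} = \frac{2}{9} - \frac{\sqrt{5 + h}}{9}$ ($J{\left(h \right)} = \frac{2}{9} - \frac{\sqrt{h + 5}}{9} = \frac{2}{9} - \frac{\sqrt{5 + h}}{9}$)
$b{\left(r,Q \right)} = 1$ ($b{\left(r,Q \right)} = \frac{Q + r}{Q + r} = 1$)
$32 b{\left(6,J{\left(1 \right)} \right)} = 32 \cdot 1 = 32$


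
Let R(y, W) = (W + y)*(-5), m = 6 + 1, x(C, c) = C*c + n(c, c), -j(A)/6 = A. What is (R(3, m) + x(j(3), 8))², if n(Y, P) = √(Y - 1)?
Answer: (194 - √7)² ≈ 36616.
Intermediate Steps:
j(A) = -6*A
n(Y, P) = √(-1 + Y)
x(C, c) = √(-1 + c) + C*c (x(C, c) = C*c + √(-1 + c) = √(-1 + c) + C*c)
m = 7
R(y, W) = -5*W - 5*y
(R(3, m) + x(j(3), 8))² = ((-5*7 - 5*3) + (√(-1 + 8) - 6*3*8))² = ((-35 - 15) + (√7 - 18*8))² = (-50 + (√7 - 144))² = (-50 + (-144 + √7))² = (-194 + √7)²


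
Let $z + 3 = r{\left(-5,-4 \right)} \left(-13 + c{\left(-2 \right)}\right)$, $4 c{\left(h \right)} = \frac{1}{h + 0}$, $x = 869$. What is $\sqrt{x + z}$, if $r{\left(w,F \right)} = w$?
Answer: $\frac{\sqrt{14906}}{4} \approx 30.523$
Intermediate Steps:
$c{\left(h \right)} = \frac{1}{4 h}$ ($c{\left(h \right)} = \frac{1}{4 \left(h + 0\right)} = \frac{1}{4 h}$)
$z = \frac{501}{8}$ ($z = -3 - 5 \left(-13 + \frac{1}{4 \left(-2\right)}\right) = -3 - 5 \left(-13 + \frac{1}{4} \left(- \frac{1}{2}\right)\right) = -3 - 5 \left(-13 - \frac{1}{8}\right) = -3 - - \frac{525}{8} = -3 + \frac{525}{8} = \frac{501}{8} \approx 62.625$)
$\sqrt{x + z} = \sqrt{869 + \frac{501}{8}} = \sqrt{\frac{7453}{8}} = \frac{\sqrt{14906}}{4}$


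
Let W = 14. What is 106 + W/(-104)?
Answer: 5505/52 ≈ 105.87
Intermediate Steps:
106 + W/(-104) = 106 + 14/(-104) = 106 - 1/104*14 = 106 - 7/52 = 5505/52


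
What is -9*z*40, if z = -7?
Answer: 2520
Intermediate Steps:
-9*z*40 = -9*(-7)*40 = 63*40 = 2520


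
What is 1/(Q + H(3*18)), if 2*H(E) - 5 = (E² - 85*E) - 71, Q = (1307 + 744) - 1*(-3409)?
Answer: 1/4590 ≈ 0.00021786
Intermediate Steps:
Q = 5460 (Q = 2051 + 3409 = 5460)
H(E) = -33 + E²/2 - 85*E/2 (H(E) = 5/2 + ((E² - 85*E) - 71)/2 = 5/2 + (-71 + E² - 85*E)/2 = 5/2 + (-71/2 + E²/2 - 85*E/2) = -33 + E²/2 - 85*E/2)
1/(Q + H(3*18)) = 1/(5460 + (-33 + (3*18)²/2 - 255*18/2)) = 1/(5460 + (-33 + (½)*54² - 85/2*54)) = 1/(5460 + (-33 + (½)*2916 - 2295)) = 1/(5460 + (-33 + 1458 - 2295)) = 1/(5460 - 870) = 1/4590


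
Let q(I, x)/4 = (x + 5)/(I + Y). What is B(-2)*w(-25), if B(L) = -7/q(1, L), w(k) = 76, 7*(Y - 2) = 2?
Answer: -437/3 ≈ -145.67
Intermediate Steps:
Y = 16/7 (Y = 2 + (⅐)*2 = 2 + 2/7 = 16/7 ≈ 2.2857)
q(I, x) = 4*(5 + x)/(16/7 + I) (q(I, x) = 4*((x + 5)/(I + 16/7)) = 4*((5 + x)/(16/7 + I)) = 4*(5 + x)/(16/7 + I))
B(L) = -7/(140/23 + 28*L/23) (B(L) = -7*(16 + 7*1)/(28*(5 + L)) = -7*(16 + 7)/(28*(5 + L)) = -7*23/(28*(5 + L)) = -7/(140/23 + 28*L/23))
B(-2)*w(-25) = -23/(20 + 4*(-2))*76 = -23/(20 - 8)*76 = -23/12*76 = -437/3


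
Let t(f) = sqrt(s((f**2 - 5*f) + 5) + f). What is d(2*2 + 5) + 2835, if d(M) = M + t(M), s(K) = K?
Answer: 2844 + 5*sqrt(2) ≈ 2851.1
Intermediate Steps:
t(f) = sqrt(5 + f**2 - 4*f) (t(f) = sqrt(((f**2 - 5*f) + 5) + f) = sqrt((5 + f**2 - 5*f) + f) = sqrt(5 + f**2 - 4*f))
d(M) = M + sqrt(5 + M**2 - 4*M)
d(2*2 + 5) + 2835 = ((2*2 + 5) + sqrt(5 + (2*2 + 5)**2 - 4*(2*2 + 5))) + 2835 = ((4 + 5) + sqrt(5 + (4 + 5)**2 - 4*(4 + 5))) + 2835 = (9 + sqrt(5 + 9**2 - 4*9)) + 2835 = (9 + sqrt(5 + 81 - 36)) + 2835 = (9 + sqrt(50)) + 2835 = (9 + 5*sqrt(2)) + 2835 = 2844 + 5*sqrt(2)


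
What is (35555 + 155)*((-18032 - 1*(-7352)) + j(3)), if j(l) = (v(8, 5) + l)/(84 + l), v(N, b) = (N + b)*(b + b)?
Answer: -33175554170/87 ≈ -3.8133e+8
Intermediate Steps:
v(N, b) = 2*b*(N + b) (v(N, b) = (N + b)*(2*b) = 2*b*(N + b))
j(l) = (130 + l)/(84 + l) (j(l) = (2*5*(8 + 5) + l)/(84 + l) = (2*5*13 + l)/(84 + l) = (130 + l)/(84 + l))
(35555 + 155)*((-18032 - 1*(-7352)) + j(3)) = (35555 + 155)*((-18032 - 1*(-7352)) + (130 + 3)/(84 + 3)) = 35710*((-18032 + 7352) + 133/87) = 35710*(-10680 + (1/87)*133) = 35710*(-10680 + 133/87) = 35710*(-929027/87) = -33175554170/87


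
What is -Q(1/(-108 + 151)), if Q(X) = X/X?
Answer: -1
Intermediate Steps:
Q(X) = 1
-Q(1/(-108 + 151)) = -1*1 = -1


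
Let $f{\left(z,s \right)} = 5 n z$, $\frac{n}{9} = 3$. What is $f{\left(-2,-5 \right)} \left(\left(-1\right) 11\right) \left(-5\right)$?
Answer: $-14850$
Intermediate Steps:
$n = 27$ ($n = 9 \cdot 3 = 27$)
$f{\left(z,s \right)} = 135 z$ ($f{\left(z,s \right)} = 5 \cdot 27 z = 135 z$)
$f{\left(-2,-5 \right)} \left(\left(-1\right) 11\right) \left(-5\right) = 135 \left(-2\right) \left(\left(-1\right) 11\right) \left(-5\right) = \left(-270\right) \left(-11\right) \left(-5\right) = 2970 \left(-5\right) = -14850$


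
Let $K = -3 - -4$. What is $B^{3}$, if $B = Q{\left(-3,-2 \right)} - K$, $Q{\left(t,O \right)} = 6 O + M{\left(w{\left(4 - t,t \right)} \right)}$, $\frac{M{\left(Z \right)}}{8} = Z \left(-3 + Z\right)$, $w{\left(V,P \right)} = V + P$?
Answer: $6859$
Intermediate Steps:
$K = 1$ ($K = -3 + 4 = 1$)
$w{\left(V,P \right)} = P + V$
$M{\left(Z \right)} = 8 Z \left(-3 + Z\right)$
$Q{\left(t,O \right)} = 32 + 6 O$ ($Q{\left(t,O \right)} = 6 O + 8 \left(t - \left(-4 + t\right)\right) \left(-3 + \left(t - \left(-4 + t\right)\right)\right) = 6 O + 8 \cdot 4 \left(-3 + 4\right) = 6 O + 8 \cdot 4 \cdot 1 = 6 O + 32 = 32 + 6 O$)
$B = 19$ ($B = \left(32 + 6 \left(-2\right)\right) - 1 = \left(32 - 12\right) - 1 = 20 - 1 = 19$)
$B^{3} = 19^{3} = 6859$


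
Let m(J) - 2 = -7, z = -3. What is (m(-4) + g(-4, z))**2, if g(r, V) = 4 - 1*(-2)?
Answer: 1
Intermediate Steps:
m(J) = -5 (m(J) = 2 - 7 = -5)
g(r, V) = 6 (g(r, V) = 4 + 2 = 6)
(m(-4) + g(-4, z))**2 = (-5 + 6)**2 = 1**2 = 1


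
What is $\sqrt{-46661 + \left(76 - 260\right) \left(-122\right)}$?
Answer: $i \sqrt{24213} \approx 155.61 i$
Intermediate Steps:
$\sqrt{-46661 + \left(76 - 260\right) \left(-122\right)} = \sqrt{-46661 - -22448} = \sqrt{-46661 + 22448} = \sqrt{-24213} = i \sqrt{24213}$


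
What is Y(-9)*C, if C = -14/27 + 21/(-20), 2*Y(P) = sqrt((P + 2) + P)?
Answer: -847*I/270 ≈ -3.137*I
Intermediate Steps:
Y(P) = sqrt(2 + 2*P)/2 (Y(P) = sqrt((P + 2) + P)/2 = sqrt((2 + P) + P)/2 = sqrt(2 + 2*P)/2)
C = -847/540 (C = -14*1/27 + 21*(-1/20) = -14/27 - 21/20 = -847/540 ≈ -1.5685)
Y(-9)*C = (sqrt(2 + 2*(-9))/2)*(-847/540) = (sqrt(2 - 18)/2)*(-847/540) = (sqrt(-16)/2)*(-847/540) = ((4*I)/2)*(-847/540) = (2*I)*(-847/540) = -847*I/270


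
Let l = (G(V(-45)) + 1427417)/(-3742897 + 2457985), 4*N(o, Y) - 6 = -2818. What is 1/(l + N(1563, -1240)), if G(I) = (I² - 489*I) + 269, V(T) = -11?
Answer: -642456/452363161 ≈ -0.0014202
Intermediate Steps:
N(o, Y) = -703 (N(o, Y) = 3/2 + (¼)*(-2818) = 3/2 - 1409/2 = -703)
G(I) = 269 + I² - 489*I
l = -716593/642456 (l = ((269 + (-11)² - 489*(-11)) + 1427417)/(-3742897 + 2457985) = ((269 + 121 + 5379) + 1427417)/(-1284912) = (5769 + 1427417)*(-1/1284912) = 1433186*(-1/1284912) = -716593/642456 ≈ -1.1154)
1/(l + N(1563, -1240)) = 1/(-716593/642456 - 703) = 1/(-452363161/642456) = -642456/452363161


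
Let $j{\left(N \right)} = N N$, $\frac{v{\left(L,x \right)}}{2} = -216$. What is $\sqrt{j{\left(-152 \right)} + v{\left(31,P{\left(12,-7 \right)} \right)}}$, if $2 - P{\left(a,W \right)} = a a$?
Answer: $4 \sqrt{1417} \approx 150.57$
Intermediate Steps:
$P{\left(a,W \right)} = 2 - a^{2}$ ($P{\left(a,W \right)} = 2 - a a = 2 - a^{2}$)
$v{\left(L,x \right)} = -432$ ($v{\left(L,x \right)} = 2 \left(-216\right) = -432$)
$j{\left(N \right)} = N^{2}$
$\sqrt{j{\left(-152 \right)} + v{\left(31,P{\left(12,-7 \right)} \right)}} = \sqrt{\left(-152\right)^{2} - 432} = \sqrt{23104 - 432} = \sqrt{22672} = 4 \sqrt{1417}$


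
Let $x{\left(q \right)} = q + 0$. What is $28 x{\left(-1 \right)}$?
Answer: $-28$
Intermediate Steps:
$x{\left(q \right)} = q$
$28 x{\left(-1 \right)} = 28 \left(-1\right) = -28$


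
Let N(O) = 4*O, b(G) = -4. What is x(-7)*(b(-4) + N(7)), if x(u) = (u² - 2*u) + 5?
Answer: 1632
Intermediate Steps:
x(u) = 5 + u² - 2*u
x(-7)*(b(-4) + N(7)) = (5 + (-7)² - 2*(-7))*(-4 + 4*7) = (5 + 49 + 14)*(-4 + 28) = 68*24 = 1632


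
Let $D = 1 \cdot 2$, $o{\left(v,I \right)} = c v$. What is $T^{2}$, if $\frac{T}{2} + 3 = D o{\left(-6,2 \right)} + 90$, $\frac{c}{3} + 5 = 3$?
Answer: $101124$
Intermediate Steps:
$c = -6$ ($c = -15 + 3 \cdot 3 = -15 + 9 = -6$)
$o{\left(v,I \right)} = - 6 v$
$D = 2$
$T = 318$ ($T = -6 + 2 \left(2 \left(\left(-6\right) \left(-6\right)\right) + 90\right) = -6 + 2 \left(2 \cdot 36 + 90\right) = -6 + 2 \left(72 + 90\right) = -6 + 2 \cdot 162 = -6 + 324 = 318$)
$T^{2} = 318^{2} = 101124$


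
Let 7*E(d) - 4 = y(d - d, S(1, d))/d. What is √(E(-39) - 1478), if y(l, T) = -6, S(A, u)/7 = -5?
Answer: 2*I*√3058601/91 ≈ 38.437*I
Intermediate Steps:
S(A, u) = -35 (S(A, u) = 7*(-5) = -35)
E(d) = 4/7 - 6/(7*d) (E(d) = 4/7 + (-6/d)/7 = 4/7 - 6/(7*d))
√(E(-39) - 1478) = √((2/7)*(-3 + 2*(-39))/(-39) - 1478) = √((2/7)*(-1/39)*(-3 - 78) - 1478) = √((2/7)*(-1/39)*(-81) - 1478) = √(54/91 - 1478) = √(-134444/91) = 2*I*√3058601/91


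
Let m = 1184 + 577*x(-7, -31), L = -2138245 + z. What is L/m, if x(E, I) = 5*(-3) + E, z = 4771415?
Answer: -263317/1151 ≈ -228.77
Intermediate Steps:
x(E, I) = -15 + E
L = 2633170 (L = -2138245 + 4771415 = 2633170)
m = -11510 (m = 1184 + 577*(-15 - 7) = 1184 + 577*(-22) = 1184 - 12694 = -11510)
L/m = 2633170/(-11510) = 2633170*(-1/11510) = -263317/1151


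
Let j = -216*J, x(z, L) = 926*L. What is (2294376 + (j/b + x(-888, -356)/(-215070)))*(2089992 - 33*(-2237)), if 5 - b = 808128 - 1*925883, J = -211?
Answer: 523903223473501286821/105527680 ≈ 4.9646e+12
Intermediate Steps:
j = 45576 (j = -216*(-211) = 45576)
b = 117760 (b = 5 - (808128 - 1*925883) = 5 - (808128 - 925883) = 5 - 1*(-117755) = 5 + 117755 = 117760)
(2294376 + (j/b + x(-888, -356)/(-215070)))*(2089992 - 33*(-2237)) = (2294376 + (45576/117760 + (926*(-356))/(-215070)))*(2089992 - 33*(-2237)) = (2294376 + (45576*(1/117760) - 329656*(-1/215070)))*(2089992 + 73821) = (2294376 + (5697/14720 + 164828/107535))*2163813 = (2294376 + 607779011/316583040)*2163813 = (726361136762051/316583040)*2163813 = 523903223473501286821/105527680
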